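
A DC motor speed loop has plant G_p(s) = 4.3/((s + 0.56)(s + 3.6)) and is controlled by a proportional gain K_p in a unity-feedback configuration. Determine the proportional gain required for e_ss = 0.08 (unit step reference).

K_p = 5.39

For a type-0 loop with proportional control, e_ss = 1/(1 + K_p·G_p(0)).
G_p(0) = 2.133. Require 1/(1 + K_p·2.133) = 0.08, so 1 + 2.133·K_p = 12.5.
K_p = (12.5 − 1)/2.133 = 5.39.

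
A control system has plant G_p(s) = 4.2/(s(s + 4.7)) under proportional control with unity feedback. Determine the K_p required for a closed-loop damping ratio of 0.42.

K_p = 7.45

Closed-loop characteristic equation: s² + 4.7s + K_p·4.2 = 0.
So ω_n = √(4.2K_p) and 2ζω_n = 4.7, giving ζ = 4.7/(2√(4.2K_p)).
Setting ζ = 0.42: √(4.2K_p) = 4.7/(2·0.42) = 5.595, so K_p = 31.31/4.2 = 7.45.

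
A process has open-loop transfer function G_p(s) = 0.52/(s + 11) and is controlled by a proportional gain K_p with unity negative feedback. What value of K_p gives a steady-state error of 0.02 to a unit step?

For a type-0 loop with proportional control, e_ss = 1/(1 + K_p·G_p(0)).
G_p(0) = 0.04727. Require 1/(1 + K_p·0.04727) = 0.02, so 1 + 0.04727·K_p = 50.
K_p = (50 − 1)/0.04727 = 1040.

K_p = 1040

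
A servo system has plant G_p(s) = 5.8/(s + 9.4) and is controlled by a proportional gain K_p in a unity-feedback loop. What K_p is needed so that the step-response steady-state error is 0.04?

Steady-state error for a unit step on this type-0 loop is 1/(1 + K_p·G_p(0)).
G_p(0) = 0.617. Require 1/(1 + K_p·0.617) = 0.04, so 1 + 0.617·K_p = 25.
K_p = (25 − 1)/0.617 = 38.9.

K_p = 38.9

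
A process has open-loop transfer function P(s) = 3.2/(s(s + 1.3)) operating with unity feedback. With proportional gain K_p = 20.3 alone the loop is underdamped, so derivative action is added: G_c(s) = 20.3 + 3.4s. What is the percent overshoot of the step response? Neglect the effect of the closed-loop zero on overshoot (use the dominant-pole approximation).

Forward path: (20.3 + 3.4s)·3.2/(s(s+1.3)). The closed-loop characteristic equation is s² + (1.3 + 3.2·3.4)s + 3.2·20.3 = 0.
That is s² + 12.18s + 64.96 = 0, so ω_n = 8.06 rad/s and ζ = 12.18/(2·8.06) = 0.7556.
%OS = 100·exp(−πζ/√(1−ζ²)) = 2.67%.

2.67%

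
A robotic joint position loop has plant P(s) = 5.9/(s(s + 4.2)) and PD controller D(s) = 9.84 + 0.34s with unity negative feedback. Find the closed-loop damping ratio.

ζ = 0.407

Forward path: (9.84 + 0.34s)·5.9/(s(s+4.2)). The closed-loop characteristic equation is s² + (4.2 + 5.9·0.34)s + 5.9·9.84 = 0.
That is s² + 6.206s + 58.06 = 0, so ω_n = 7.619 rad/s and ζ = 6.206/(2·7.619) = 0.4072.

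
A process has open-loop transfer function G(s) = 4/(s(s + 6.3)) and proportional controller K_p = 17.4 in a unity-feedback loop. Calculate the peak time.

Closed-loop characteristic equation: s² + 6.3s + 69.6 = 0, so ω_n = 8.343 rad/s and ζ = 6.3/(2·8.343) = 0.3776.
Damped frequency ω_d = ω_n√(1−ζ²) = 7.725 rad/s, so peak time T_p = π/ω_d = 0.407 s.

T_p = 0.407 s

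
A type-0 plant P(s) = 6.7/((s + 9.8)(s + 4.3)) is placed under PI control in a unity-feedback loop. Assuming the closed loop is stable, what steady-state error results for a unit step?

0

The PI controller's integrator makes the forward path type 1, so e_ss to a step is zero.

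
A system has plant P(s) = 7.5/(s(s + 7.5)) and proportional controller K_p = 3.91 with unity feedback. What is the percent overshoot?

The closed-loop denominator s² + 7.5s + 29.33 gives ω_n = √29.33 = 5.415 and ζ = 7.5/(2ω_n) = 0.6925.
%OS = 100·exp(−πζ/√(1−ζ²)) = 100·exp(−π·0.6925/√0.5205) = 4.9%.

4.9%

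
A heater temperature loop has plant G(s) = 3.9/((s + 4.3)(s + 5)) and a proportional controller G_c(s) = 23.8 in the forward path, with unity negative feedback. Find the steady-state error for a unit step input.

The loop is type 0. Static position error constant K_pos = G_c(0)·G(0) = 23.8·0.1814 = 4.317.
Steady-state error to a unit step: e_ss = 1/(1+K_pos) = 1/5.317 = 0.188.

0.188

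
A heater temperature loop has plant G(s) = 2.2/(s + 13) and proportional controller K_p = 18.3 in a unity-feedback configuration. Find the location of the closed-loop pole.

s = -53.26

Closed-loop transfer function: T(s) = K_p·G(s)/(1 + K_p·G(s)) = 40.26/(s + 13 + 40.26) = 40.26/(s + 53.26).
The closed-loop pole is at s = −53.26.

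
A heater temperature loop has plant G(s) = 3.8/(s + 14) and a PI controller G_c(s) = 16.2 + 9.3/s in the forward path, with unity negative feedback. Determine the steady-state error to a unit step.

0

The open loop G_c(s)G(s) has a pole at the origin (type 1), so the static position error constant is infinite and e_ss = 1/(1+∞) = 0.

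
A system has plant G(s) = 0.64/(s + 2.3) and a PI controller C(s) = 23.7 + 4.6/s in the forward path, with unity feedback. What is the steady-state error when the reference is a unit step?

0

The open loop C(s)G(s) has a pole at the origin (type 1), so the static position error constant is infinite and e_ss = 1/(1+∞) = 0.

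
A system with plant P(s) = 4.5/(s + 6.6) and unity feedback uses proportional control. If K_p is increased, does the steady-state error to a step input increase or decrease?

The position error constant K_pos = K_p·P(0) grows with K_p, and e_ss = 1/(1+K_pos) falls.

decrease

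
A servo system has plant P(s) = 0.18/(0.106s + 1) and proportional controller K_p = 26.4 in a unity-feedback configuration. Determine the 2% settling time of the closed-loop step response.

Closed loop: T(s) = K_p·P/(1+K_p·P) = 4.752/(0.106s + 1 + 4.752), with pole at s = −(1 + 4.752)/0.106 = −54.26.
τ = 1/54.26 = 0.01843 s, so 2% settling time ≈ 4τ = 0.0737 s.

T_s ≈ 0.0737 s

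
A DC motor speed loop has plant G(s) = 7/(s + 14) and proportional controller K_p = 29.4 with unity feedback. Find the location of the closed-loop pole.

s = -219.8

Closed-loop transfer function: T(s) = K_p·G(s)/(1 + K_p·G(s)) = 205.8/(s + 14 + 205.8) = 205.8/(s + 219.8).
The closed-loop pole is at s = −219.8.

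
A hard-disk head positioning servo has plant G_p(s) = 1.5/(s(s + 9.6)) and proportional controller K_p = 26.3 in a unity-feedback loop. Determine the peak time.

Closed-loop characteristic equation: s² + 9.6s + 39.45 = 0, so ω_n = 6.281 rad/s and ζ = 9.6/(2·6.281) = 0.7642.
Damped frequency ω_d = ω_n√(1−ζ²) = 4.051 rad/s, so peak time T_p = π/ω_d = 0.776 s.

T_p = 0.776 s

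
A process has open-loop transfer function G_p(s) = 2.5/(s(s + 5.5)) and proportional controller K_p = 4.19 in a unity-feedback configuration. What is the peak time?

T_p = 1.84 s

From 1 + K_pG_p(s) = 0: s² + 5.5s + 10.48 = 0 ⇒ ω_n = 3.237, ζ = 0.8497.
Damped frequency ω_d = ω_n√(1−ζ²) = 1.707 rad/s, so peak time T_p = π/ω_d = 1.84 s.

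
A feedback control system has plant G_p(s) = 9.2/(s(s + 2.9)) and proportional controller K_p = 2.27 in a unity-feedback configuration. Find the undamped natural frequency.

With unity feedback the closed-loop characteristic equation is s² + 2.9s + 2.27·9.2 = s² + 2.9s + 20.88 = 0.
So ω_n² = 20.88 ⇒ ω_n = 4.57 rad/s, and ζ = 2.9/(2ω_n) = 0.317.

ω_n = 4.57 rad/s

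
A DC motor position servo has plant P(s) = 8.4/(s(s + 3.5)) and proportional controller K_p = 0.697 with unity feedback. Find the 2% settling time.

From 1 + K_pP(s) = 0: s² + 3.5s + 5.855 = 0 ⇒ ω_n = 2.42, ζ = 0.7232.
2% settling time T_s ≈ 4/(ζω_n) = 4/1.75 = 2.29 s.

T_s ≈ 2.29 s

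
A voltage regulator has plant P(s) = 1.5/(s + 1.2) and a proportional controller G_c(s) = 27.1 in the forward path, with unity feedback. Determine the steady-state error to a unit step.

0.0287

The loop is type 0. Static position error constant K_pos = G_c(0)·P(0) = 27.1·1.25 = 33.88.
Steady-state error to a unit step: e_ss = 1/(1+K_pos) = 1/34.88 = 0.0287.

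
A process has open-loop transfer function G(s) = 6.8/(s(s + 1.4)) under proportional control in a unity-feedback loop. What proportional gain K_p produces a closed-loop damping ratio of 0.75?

K_p = 0.128

Closed-loop characteristic equation: s² + 1.4s + K_p·6.8 = 0.
So ω_n = √(6.8K_p) and 2ζω_n = 1.4, giving ζ = 1.4/(2√(6.8K_p)).
Setting ζ = 0.75: √(6.8K_p) = 1.4/(2·0.75) = 0.9333, so K_p = 0.8711/6.8 = 0.128.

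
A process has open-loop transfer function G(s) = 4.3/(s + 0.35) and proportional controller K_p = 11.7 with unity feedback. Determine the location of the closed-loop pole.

s = -50.66

Closed-loop transfer function: T(s) = K_p·G(s)/(1 + K_p·G(s)) = 50.31/(s + 0.35 + 50.31) = 50.31/(s + 50.66).
The closed-loop pole is at s = −50.66.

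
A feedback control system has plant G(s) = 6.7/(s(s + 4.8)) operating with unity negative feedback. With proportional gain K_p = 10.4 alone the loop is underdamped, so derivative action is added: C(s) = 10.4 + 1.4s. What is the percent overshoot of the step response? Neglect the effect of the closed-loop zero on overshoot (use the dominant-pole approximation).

0.637%

Forward path: (10.4 + 1.4s)·6.7/(s(s+4.8)). The closed-loop characteristic equation is s² + (4.8 + 6.7·1.4)s + 6.7·10.4 = 0.
That is s² + 14.18s + 69.68 = 0, so ω_n = 8.347 rad/s and ζ = 14.18/(2·8.347) = 0.8494.
%OS = 100·exp(−πζ/√(1−ζ²)) = 0.637%.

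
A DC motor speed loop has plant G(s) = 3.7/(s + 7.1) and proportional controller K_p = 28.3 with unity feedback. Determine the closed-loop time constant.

τ = 0.00894 s

Closed-loop transfer function: T(s) = K_p·G(s)/(1 + K_p·G(s)) = 104.7/(s + 7.1 + 104.7) = 104.7/(s + 111.8).
Time constant τ = 1/111.8 = 0.00894 s.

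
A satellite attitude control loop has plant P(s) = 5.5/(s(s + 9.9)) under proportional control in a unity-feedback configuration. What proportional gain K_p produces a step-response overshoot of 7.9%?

From %OS = 100·exp(−πζ/√(1−ζ²)) = 7.9%, ζ = −ln(0.079)/√(π²+ln²(0.079)) = 0.6285.
Characteristic equation s² + 9.9s + 5.5K_p = 0 gives ζ = 9.9/(2√(5.5K_p)).
Setting ζ = 0.6285: √(5.5K_p) = 9.9/(2·0.6285) = 7.876, so K_p = 62.04/5.5 = 11.3.

K_p = 11.3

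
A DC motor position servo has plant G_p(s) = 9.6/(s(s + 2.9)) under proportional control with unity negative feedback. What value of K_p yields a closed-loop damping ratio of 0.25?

Closed-loop characteristic equation: s² + 2.9s + K_p·9.6 = 0.
So ω_n = √(9.6K_p) and 2ζω_n = 2.9, giving ζ = 2.9/(2√(9.6K_p)).
Setting ζ = 0.25: √(9.6K_p) = 2.9/(2·0.25) = 5.8, so K_p = 33.64/9.6 = 3.5.

K_p = 3.5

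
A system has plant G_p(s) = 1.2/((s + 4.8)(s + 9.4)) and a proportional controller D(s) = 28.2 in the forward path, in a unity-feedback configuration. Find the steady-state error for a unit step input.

0.571

The loop is type 0. Static position error constant K_pos = D(0)·G_p(0) = 28.2·0.0266 = 0.75.
Steady-state error to a unit step: e_ss = 1/(1+K_pos) = 1/1.75 = 0.571.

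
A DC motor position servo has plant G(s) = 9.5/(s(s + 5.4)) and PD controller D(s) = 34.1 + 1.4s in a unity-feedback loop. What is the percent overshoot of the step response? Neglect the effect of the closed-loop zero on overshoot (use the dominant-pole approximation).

14.8%

Forward path: (34.1 + 1.4s)·9.5/(s(s+5.4)). The closed-loop characteristic equation is s² + (5.4 + 9.5·1.4)s + 9.5·34.1 = 0.
That is s² + 18.7s + 323.9 = 0, so ω_n = 18 rad/s and ζ = 18.7/(2·18) = 0.5195.
%OS = 100·exp(−πζ/√(1−ζ²)) = 14.8%.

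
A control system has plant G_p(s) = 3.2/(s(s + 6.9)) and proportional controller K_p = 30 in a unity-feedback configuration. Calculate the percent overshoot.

30.7%

From 1 + K_pG_p(s) = 0: s² + 6.9s + 96 = 0 ⇒ ω_n = 9.798, ζ = 0.3521.
%OS = 100·exp(−πζ/√(1−ζ²)) = 100·exp(−π·0.3521/√0.876) = 30.7%.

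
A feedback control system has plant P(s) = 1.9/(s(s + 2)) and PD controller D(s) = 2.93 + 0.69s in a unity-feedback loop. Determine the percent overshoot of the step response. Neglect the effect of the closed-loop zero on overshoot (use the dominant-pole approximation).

Forward path: (2.93 + 0.69s)·1.9/(s(s+2)). The closed-loop characteristic equation is s² + (2 + 1.9·0.69)s + 1.9·2.93 = 0.
That is s² + 3.311s + 5.567 = 0, so ω_n = 2.359 rad/s and ζ = 3.311/(2·2.359) = 0.7016.
%OS = 100·exp(−πζ/√(1−ζ²)) = 4.53%.

4.53%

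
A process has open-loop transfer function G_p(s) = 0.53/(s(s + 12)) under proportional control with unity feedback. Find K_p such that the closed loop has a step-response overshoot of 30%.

From %OS = 100·exp(−πζ/√(1−ζ²)) = 30%, ζ = −ln(0.3)/√(π²+ln²(0.3)) = 0.3579.
Characteristic equation s² + 12s + 0.53K_p = 0 gives ζ = 12/(2√(0.53K_p)).
Setting ζ = 0.3579: √(0.53K_p) = 12/(2·0.3579) = 16.77, so K_p = 281.1/0.53 = 530.

K_p = 530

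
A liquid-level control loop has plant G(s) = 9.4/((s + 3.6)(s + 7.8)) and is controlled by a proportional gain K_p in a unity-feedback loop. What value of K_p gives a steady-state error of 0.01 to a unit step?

The loop is type 0, so e_ss(step) = 1/(1 + K_pos) with K_pos = K_p·G(0).
G(0) = 0.3348. Require 1/(1 + K_p·0.3348) = 0.01, so 1 + 0.3348·K_p = 100.
K_p = (100 − 1)/0.3348 = 296.

K_p = 296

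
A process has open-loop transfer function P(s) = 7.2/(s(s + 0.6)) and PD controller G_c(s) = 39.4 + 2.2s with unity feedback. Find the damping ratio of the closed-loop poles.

ζ = 0.488

Forward path: (39.4 + 2.2s)·7.2/(s(s+0.6)). The closed-loop characteristic equation is s² + (0.6 + 7.2·2.2)s + 7.2·39.4 = 0.
That is s² + 16.44s + 283.7 = 0, so ω_n = 16.84 rad/s and ζ = 16.44/(2·16.84) = 0.488.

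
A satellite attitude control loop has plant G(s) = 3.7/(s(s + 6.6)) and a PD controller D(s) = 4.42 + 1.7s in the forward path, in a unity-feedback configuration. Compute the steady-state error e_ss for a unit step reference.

0

The open loop D(s)G(s) has a pole at the origin (type 1), so the static position error constant is infinite and e_ss = 1/(1+∞) = 0.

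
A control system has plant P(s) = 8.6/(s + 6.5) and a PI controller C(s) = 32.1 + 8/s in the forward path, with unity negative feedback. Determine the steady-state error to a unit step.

0

The open loop C(s)P(s) has a pole at the origin (type 1), so the static position error constant is infinite and e_ss = 1/(1+∞) = 0.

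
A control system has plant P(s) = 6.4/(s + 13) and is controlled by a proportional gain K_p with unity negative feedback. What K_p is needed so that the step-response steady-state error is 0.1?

K_p = 18.3

For a type-0 loop with proportional control, e_ss = 1/(1 + K_p·P(0)).
P(0) = 0.4923. Require 1/(1 + K_p·0.4923) = 0.1, so 1 + 0.4923·K_p = 10.
K_p = (10 − 1)/0.4923 = 18.3.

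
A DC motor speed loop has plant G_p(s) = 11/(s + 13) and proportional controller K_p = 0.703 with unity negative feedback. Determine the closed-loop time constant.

τ = 0.0482 s

Closed-loop transfer function: T(s) = K_p·G_p(s)/(1 + K_p·G_p(s)) = 7.733/(s + 13 + 7.733) = 7.733/(s + 20.73).
Time constant τ = 1/20.73 = 0.0482 s.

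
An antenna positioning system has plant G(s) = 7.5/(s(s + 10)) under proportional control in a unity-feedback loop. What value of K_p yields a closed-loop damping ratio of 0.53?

K_p = 11.9

Closed-loop characteristic equation: s² + 10s + K_p·7.5 = 0.
So ω_n = √(7.5K_p) and 2ζω_n = 10, giving ζ = 10/(2√(7.5K_p)).
Setting ζ = 0.53: √(7.5K_p) = 10/(2·0.53) = 9.434, so K_p = 89/7.5 = 11.9.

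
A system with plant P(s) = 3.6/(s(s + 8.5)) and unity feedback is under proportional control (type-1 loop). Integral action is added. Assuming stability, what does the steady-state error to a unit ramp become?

0

The integrator raises the loop to type 2, so K_v → ∞ and e_ss to a ramp is zero.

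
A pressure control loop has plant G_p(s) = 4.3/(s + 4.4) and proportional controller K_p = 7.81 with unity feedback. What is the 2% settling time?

Closed-loop transfer function: T(s) = K_p·G_p(s)/(1 + K_p·G_p(s)) = 33.58/(s + 4.4 + 33.58) = 33.58/(s + 37.98).
Time constant τ = 1/37.98 = 0.02633 s, so the 2% settling time is about 4τ = 0.105 s.

T_s ≈ 0.105 s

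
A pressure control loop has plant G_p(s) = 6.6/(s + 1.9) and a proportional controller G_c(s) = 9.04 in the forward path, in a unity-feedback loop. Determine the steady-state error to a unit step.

The loop is type 0. Static position error constant K_pos = G_c(0)·G_p(0) = 9.04·3.474 = 31.4.
Steady-state error to a unit step: e_ss = 1/(1+K_pos) = 1/32.4 = 0.0309.

0.0309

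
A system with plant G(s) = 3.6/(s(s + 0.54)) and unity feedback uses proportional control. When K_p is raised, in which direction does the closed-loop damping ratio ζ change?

decrease

ζ = 0.54/(2√(3.6K_p)); increasing K_p raises the denominator, so ζ falls.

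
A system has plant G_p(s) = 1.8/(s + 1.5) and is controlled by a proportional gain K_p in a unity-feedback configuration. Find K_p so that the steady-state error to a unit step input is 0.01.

For a type-0 loop with proportional control, e_ss = 1/(1 + K_p·G_p(0)).
G_p(0) = 1.2. Require 1/(1 + K_p·1.2) = 0.01, so 1 + 1.2·K_p = 100.
K_p = (100 − 1)/1.2 = 82.5.

K_p = 82.5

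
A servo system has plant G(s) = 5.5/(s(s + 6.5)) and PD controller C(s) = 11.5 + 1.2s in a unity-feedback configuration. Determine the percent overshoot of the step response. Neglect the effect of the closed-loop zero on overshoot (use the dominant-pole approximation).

1.04%

Forward path: (11.5 + 1.2s)·5.5/(s(s+6.5)). The closed-loop characteristic equation is s² + (6.5 + 5.5·1.2)s + 5.5·11.5 = 0.
That is s² + 13.1s + 63.25 = 0, so ω_n = 7.953 rad/s and ζ = 13.1/(2·7.953) = 0.8236.
%OS = 100·exp(−πζ/√(1−ζ²)) = 1.04%.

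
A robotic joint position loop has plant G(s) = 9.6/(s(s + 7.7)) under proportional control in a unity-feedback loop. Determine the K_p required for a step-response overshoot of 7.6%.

K_p = 3.84

From %OS = 100·exp(−πζ/√(1−ζ²)) = 7.6%, ζ = −ln(0.076)/√(π²+ln²(0.076)) = 0.6342.
Characteristic equation s² + 7.7s + 9.6K_p = 0 gives ζ = 7.7/(2√(9.6K_p)).
Setting ζ = 0.6342: √(9.6K_p) = 7.7/(2·0.6342) = 6.071, so K_p = 36.85/9.6 = 3.84.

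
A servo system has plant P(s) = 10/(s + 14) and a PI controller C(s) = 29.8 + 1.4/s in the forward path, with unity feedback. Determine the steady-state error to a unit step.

0

The open loop C(s)P(s) has a pole at the origin (type 1), so the static position error constant is infinite and e_ss = 1/(1+∞) = 0.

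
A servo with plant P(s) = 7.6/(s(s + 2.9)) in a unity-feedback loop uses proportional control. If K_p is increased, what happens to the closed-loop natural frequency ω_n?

ω_n = √(7.6·K_p), which grows with K_p.

increase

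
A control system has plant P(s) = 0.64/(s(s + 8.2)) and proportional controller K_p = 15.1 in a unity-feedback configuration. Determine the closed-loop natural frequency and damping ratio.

1 + K_p·P(s) = 0 gives s² + 8.2s + 9.664 = 0.
Matching s² + 2ζω_n s + ω_n²: ω_n = √9.664 = 3.109 rad/s and 2ζω_n = 8.2, so ζ = 8.2/(2·3.109) = 1.32.

ω_n = 3.11 rad/s, ζ = 1.32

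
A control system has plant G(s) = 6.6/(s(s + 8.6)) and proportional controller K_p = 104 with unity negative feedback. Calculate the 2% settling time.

T_s ≈ 0.93 s

Closed-loop characteristic equation: s² + 8.6s + 686.4 = 0, so ω_n = 26.2 rad/s and ζ = 8.6/(2·26.2) = 0.1641.
2% settling time T_s ≈ 4/(ζω_n) = 4/4.3 = 0.93 s.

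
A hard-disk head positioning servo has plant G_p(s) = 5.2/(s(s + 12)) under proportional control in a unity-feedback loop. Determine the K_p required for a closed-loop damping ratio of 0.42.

Closed-loop characteristic equation: s² + 12s + K_p·5.2 = 0.
So ω_n = √(5.2K_p) and 2ζω_n = 12, giving ζ = 12/(2√(5.2K_p)).
Setting ζ = 0.42: √(5.2K_p) = 12/(2·0.42) = 14.29, so K_p = 204.1/5.2 = 39.2.

K_p = 39.2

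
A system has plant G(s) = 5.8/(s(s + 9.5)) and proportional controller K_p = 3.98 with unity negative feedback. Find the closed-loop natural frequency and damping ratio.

ω_n = 4.8 rad/s, ζ = 0.989

The closed-loop denominator is s(s+9.5) + 3.98·5.8 = s² + 9.5s + 23.08.
So ω_n² = 23.08 ⇒ ω_n = 4.805 rad/s, and ζ = 9.5/(2ω_n) = 0.989.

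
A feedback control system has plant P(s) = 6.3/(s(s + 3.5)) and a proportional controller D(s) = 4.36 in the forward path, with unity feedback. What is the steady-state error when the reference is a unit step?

0

The open loop D(s)P(s) has a pole at the origin (type 1), so the static position error constant is infinite and e_ss = 1/(1+∞) = 0.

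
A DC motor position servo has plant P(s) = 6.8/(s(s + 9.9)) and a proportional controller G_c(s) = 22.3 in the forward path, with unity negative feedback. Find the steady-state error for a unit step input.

The open loop G_c(s)P(s) has a pole at the origin (type 1), so the static position error constant is infinite and e_ss = 1/(1+∞) = 0.

0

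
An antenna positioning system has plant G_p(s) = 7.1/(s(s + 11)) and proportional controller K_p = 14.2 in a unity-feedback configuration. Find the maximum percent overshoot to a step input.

From 1 + K_pG_p(s) = 0: s² + 11s + 100.8 = 0 ⇒ ω_n = 10.04, ζ = 0.5478.
%OS = 100·exp(−πζ/√(1−ζ²)) = 100·exp(−π·0.5478/√0.7) = 12.8%.

12.8%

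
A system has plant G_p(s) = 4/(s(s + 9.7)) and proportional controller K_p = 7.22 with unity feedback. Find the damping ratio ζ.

1 + K_p·G_p(s) = 0 gives s² + 9.7s + 28.88 = 0.
Matching s² + 2ζω_n s + ω_n²: ω_n = √28.88 = 5.374 rad/s and 2ζω_n = 9.7, so ζ = 9.7/(2·5.374) = 0.902.

ζ = 0.902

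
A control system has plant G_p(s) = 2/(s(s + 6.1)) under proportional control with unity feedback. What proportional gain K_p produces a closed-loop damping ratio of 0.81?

Closed-loop characteristic equation: s² + 6.1s + K_p·2 = 0.
So ω_n = √(2K_p) and 2ζω_n = 6.1, giving ζ = 6.1/(2√(2K_p)).
Setting ζ = 0.81: √(2K_p) = 6.1/(2·0.81) = 3.765, so K_p = 14.18/2 = 7.09.

K_p = 7.09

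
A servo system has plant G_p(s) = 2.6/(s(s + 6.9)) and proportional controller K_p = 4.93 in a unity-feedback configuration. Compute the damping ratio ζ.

1 + K_p·G_p(s) = 0 gives s² + 6.9s + 12.82 = 0.
Matching s² + 2ζω_n s + ω_n²: ω_n = √12.82 = 3.58 rad/s and 2ζω_n = 6.9, so ζ = 6.9/(2·3.58) = 0.964.

ζ = 0.964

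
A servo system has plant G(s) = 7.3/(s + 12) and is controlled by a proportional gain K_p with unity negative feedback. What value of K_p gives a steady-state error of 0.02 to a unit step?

K_p = 80.5

Steady-state error for a unit step on this type-0 loop is 1/(1 + K_p·G(0)).
G(0) = 0.6083. Require 1/(1 + K_p·0.6083) = 0.02, so 1 + 0.6083·K_p = 50.
K_p = (50 − 1)/0.6083 = 80.5.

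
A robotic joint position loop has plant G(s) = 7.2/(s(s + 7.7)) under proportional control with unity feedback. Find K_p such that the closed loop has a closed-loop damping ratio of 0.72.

K_p = 3.97

Closed-loop characteristic equation: s² + 7.7s + K_p·7.2 = 0.
So ω_n = √(7.2K_p) and 2ζω_n = 7.7, giving ζ = 7.7/(2√(7.2K_p)).
Setting ζ = 0.72: √(7.2K_p) = 7.7/(2·0.72) = 5.347, so K_p = 28.59/7.2 = 3.97.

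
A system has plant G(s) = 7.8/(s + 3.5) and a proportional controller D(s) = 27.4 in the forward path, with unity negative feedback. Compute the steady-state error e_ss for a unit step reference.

The loop is type 0. Static position error constant K_pos = D(0)·G(0) = 27.4·2.229 = 61.06.
Steady-state error to a unit step: e_ss = 1/(1+K_pos) = 1/62.06 = 0.0161.

0.0161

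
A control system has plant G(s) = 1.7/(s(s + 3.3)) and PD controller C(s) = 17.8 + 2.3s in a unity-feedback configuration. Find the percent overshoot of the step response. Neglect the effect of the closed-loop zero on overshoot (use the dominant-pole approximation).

Forward path: (17.8 + 2.3s)·1.7/(s(s+3.3)). The closed-loop characteristic equation is s² + (3.3 + 1.7·2.3)s + 1.7·17.8 = 0.
That is s² + 7.21s + 30.26 = 0, so ω_n = 5.501 rad/s and ζ = 7.21/(2·5.501) = 0.6553.
%OS = 100·exp(−πζ/√(1−ζ²)) = 6.55%.

6.55%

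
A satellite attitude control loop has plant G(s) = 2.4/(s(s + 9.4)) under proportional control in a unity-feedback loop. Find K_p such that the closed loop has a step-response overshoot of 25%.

From %OS = 100·exp(−πζ/√(1−ζ²)) = 25%, ζ = −ln(0.25)/√(π²+ln²(0.25)) = 0.4037.
Characteristic equation s² + 9.4s + 2.4K_p = 0 gives ζ = 9.4/(2√(2.4K_p)).
Setting ζ = 0.4037: √(2.4K_p) = 9.4/(2·0.4037) = 11.64, so K_p = 135.5/2.4 = 56.5.

K_p = 56.5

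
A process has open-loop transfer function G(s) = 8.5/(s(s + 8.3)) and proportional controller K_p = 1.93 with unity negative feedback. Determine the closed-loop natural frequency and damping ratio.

ω_n = 4.05 rad/s, ζ = 1.02

1 + K_p·G(s) = 0 gives s² + 8.3s + 16.41 = 0.
Matching s² + 2ζω_n s + ω_n²: ω_n = √16.41 = 4.05 rad/s and 2ζω_n = 8.3, so ζ = 8.3/(2·4.05) = 1.02.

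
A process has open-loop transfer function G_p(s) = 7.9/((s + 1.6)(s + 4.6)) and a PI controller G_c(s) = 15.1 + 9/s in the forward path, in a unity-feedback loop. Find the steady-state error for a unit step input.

0

The open loop G_c(s)G_p(s) has a pole at the origin (type 1), so the static position error constant is infinite and e_ss = 1/(1+∞) = 0.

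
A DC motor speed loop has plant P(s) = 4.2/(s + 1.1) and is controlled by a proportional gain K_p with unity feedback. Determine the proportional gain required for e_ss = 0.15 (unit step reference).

The loop is type 0, so e_ss(step) = 1/(1 + K_pos) with K_pos = K_p·P(0).
P(0) = 3.818. Require 1/(1 + K_p·3.818) = 0.15, so 1 + 3.818·K_p = 6.667.
K_p = (6.667 − 1)/3.818 = 1.48.

K_p = 1.48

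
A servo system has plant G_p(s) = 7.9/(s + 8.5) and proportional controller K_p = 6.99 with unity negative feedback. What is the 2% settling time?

Closed-loop transfer function: T(s) = K_p·G_p(s)/(1 + K_p·G_p(s)) = 55.22/(s + 8.5 + 55.22) = 55.22/(s + 63.72).
Time constant τ = 1/63.72 = 0.01569 s, so the 2% settling time is about 4τ = 0.0628 s.

T_s ≈ 0.0628 s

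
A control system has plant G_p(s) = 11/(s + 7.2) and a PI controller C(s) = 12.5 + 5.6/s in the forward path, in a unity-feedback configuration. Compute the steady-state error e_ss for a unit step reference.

0

The open loop C(s)G_p(s) has a pole at the origin (type 1), so the static position error constant is infinite and e_ss = 1/(1+∞) = 0.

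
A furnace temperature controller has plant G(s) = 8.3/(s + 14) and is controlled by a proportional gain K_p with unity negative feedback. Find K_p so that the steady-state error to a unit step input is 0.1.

The loop is type 0, so e_ss(step) = 1/(1 + K_pos) with K_pos = K_p·G(0).
G(0) = 0.5929. Require 1/(1 + K_p·0.5929) = 0.1, so 1 + 0.5929·K_p = 10.
K_p = (10 − 1)/0.5929 = 15.2.

K_p = 15.2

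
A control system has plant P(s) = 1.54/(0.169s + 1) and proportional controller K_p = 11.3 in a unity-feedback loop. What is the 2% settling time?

T_s ≈ 0.0367 s

Closed loop: T(s) = K_p·P/(1+K_p·P) = 17.4/(0.169s + 1 + 17.4), with pole at s = −(1 + 17.4)/0.169 = −108.9.
τ = 1/108.9 = 0.009184 s, so 2% settling time ≈ 4τ = 0.0367 s.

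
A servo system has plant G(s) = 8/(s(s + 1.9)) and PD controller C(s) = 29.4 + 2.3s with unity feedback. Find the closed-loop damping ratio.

Forward path: (29.4 + 2.3s)·8/(s(s+1.9)). The closed-loop characteristic equation is s² + (1.9 + 8·2.3)s + 8·29.4 = 0.
That is s² + 20.3s + 235.2 = 0, so ω_n = 15.34 rad/s and ζ = 20.3/(2·15.34) = 0.6618.

ζ = 0.662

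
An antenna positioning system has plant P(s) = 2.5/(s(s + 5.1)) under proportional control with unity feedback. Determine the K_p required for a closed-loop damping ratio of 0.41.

Closed-loop characteristic equation: s² + 5.1s + K_p·2.5 = 0.
So ω_n = √(2.5K_p) and 2ζω_n = 5.1, giving ζ = 5.1/(2√(2.5K_p)).
Setting ζ = 0.41: √(2.5K_p) = 5.1/(2·0.41) = 6.22, so K_p = 38.68/2.5 = 15.5.

K_p = 15.5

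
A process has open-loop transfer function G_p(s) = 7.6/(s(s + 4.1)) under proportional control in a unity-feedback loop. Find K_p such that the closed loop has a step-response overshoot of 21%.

From %OS = 100·exp(−πζ/√(1−ζ²)) = 21%, ζ = −ln(0.21)/√(π²+ln²(0.21)) = 0.4449.
Characteristic equation s² + 4.1s + 7.6K_p = 0 gives ζ = 4.1/(2√(7.6K_p)).
Setting ζ = 0.4449: √(7.6K_p) = 4.1/(2·0.4449) = 4.608, so K_p = 21.23/7.6 = 2.79.

K_p = 2.79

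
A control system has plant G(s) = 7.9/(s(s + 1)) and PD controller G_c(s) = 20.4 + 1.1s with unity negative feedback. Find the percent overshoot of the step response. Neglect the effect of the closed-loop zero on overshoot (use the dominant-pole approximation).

Forward path: (20.4 + 1.1s)·7.9/(s(s+1)). The closed-loop characteristic equation is s² + (1 + 7.9·1.1)s + 7.9·20.4 = 0.
That is s² + 9.69s + 161.2 = 0, so ω_n = 12.69 rad/s and ζ = 9.69/(2·12.69) = 0.3816.
%OS = 100·exp(−πζ/√(1−ζ²)) = 27.3%.

27.3%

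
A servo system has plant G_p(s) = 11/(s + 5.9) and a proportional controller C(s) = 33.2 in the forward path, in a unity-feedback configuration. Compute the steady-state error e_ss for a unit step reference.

0.0159

The loop is type 0. Static position error constant K_pos = C(0)·G_p(0) = 33.2·1.864 = 61.9.
Steady-state error to a unit step: e_ss = 1/(1+K_pos) = 1/62.9 = 0.0159.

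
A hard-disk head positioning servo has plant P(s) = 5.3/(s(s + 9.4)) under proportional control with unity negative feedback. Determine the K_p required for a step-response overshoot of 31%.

From %OS = 100·exp(−πζ/√(1−ζ²)) = 31%, ζ = −ln(0.31)/√(π²+ln²(0.31)) = 0.3493.
Characteristic equation s² + 9.4s + 5.3K_p = 0 gives ζ = 9.4/(2√(5.3K_p)).
Setting ζ = 0.3493: √(5.3K_p) = 9.4/(2·0.3493) = 13.45, so K_p = 181/5.3 = 34.2.

K_p = 34.2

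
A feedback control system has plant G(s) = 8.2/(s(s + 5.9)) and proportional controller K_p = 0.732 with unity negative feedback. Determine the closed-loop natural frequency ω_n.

ω_n = 2.45 rad/s

With unity feedback the closed-loop characteristic equation is s² + 5.9s + 0.732·8.2 = s² + 5.9s + 6.002 = 0.
So ω_n² = 6.002 ⇒ ω_n = 2.45 rad/s, and ζ = 5.9/(2ω_n) = 1.2.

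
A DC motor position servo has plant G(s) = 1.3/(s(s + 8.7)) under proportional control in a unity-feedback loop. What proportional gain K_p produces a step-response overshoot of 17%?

From %OS = 100·exp(−πζ/√(1−ζ²)) = 17%, ζ = −ln(0.17)/√(π²+ln²(0.17)) = 0.4913.
Characteristic equation s² + 8.7s + 1.3K_p = 0 gives ζ = 8.7/(2√(1.3K_p)).
Setting ζ = 0.4913: √(1.3K_p) = 8.7/(2·0.4913) = 8.855, so K_p = 78.4/1.3 = 60.3.

K_p = 60.3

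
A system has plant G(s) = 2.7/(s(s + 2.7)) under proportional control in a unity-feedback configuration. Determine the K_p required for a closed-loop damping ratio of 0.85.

Closed-loop characteristic equation: s² + 2.7s + K_p·2.7 = 0.
So ω_n = √(2.7K_p) and 2ζω_n = 2.7, giving ζ = 2.7/(2√(2.7K_p)).
Setting ζ = 0.85: √(2.7K_p) = 2.7/(2·0.85) = 1.588, so K_p = 2.522/2.7 = 0.934.

K_p = 0.934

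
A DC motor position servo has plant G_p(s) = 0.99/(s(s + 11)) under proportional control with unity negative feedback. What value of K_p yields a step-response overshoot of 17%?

From %OS = 100·exp(−πζ/√(1−ζ²)) = 17%, ζ = −ln(0.17)/√(π²+ln²(0.17)) = 0.4913.
Characteristic equation s² + 11s + 0.99K_p = 0 gives ζ = 11/(2√(0.99K_p)).
Setting ζ = 0.4913: √(0.99K_p) = 11/(2·0.4913) = 11.2, so K_p = 125.3/0.99 = 127.

K_p = 127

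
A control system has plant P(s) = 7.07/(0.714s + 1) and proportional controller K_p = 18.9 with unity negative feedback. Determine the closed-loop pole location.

s = -188.5

Closed loop: T(s) = K_p·P/(1+K_p·P) = 133.6/(0.714s + 1 + 133.6), with pole at s = −(1 + 133.6)/0.714 = −188.5.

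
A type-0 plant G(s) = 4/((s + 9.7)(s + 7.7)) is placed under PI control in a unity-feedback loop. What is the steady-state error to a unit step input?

0

The PI controller's integrator makes the forward path type 1, so e_ss to a step is zero.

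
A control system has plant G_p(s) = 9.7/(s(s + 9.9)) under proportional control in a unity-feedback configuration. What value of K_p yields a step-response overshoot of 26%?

From %OS = 100·exp(−πζ/√(1−ζ²)) = 26%, ζ = −ln(0.26)/√(π²+ln²(0.26)) = 0.3941.
Characteristic equation s² + 9.9s + 9.7K_p = 0 gives ζ = 9.9/(2√(9.7K_p)).
Setting ζ = 0.3941: √(9.7K_p) = 9.9/(2·0.3941) = 12.56, so K_p = 157.8/9.7 = 16.3.

K_p = 16.3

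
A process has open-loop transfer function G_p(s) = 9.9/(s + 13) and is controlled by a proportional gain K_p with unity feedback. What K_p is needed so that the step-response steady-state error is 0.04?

K_p = 31.5

For a type-0 loop with proportional control, e_ss = 1/(1 + K_p·G_p(0)).
G_p(0) = 0.7615. Require 1/(1 + K_p·0.7615) = 0.04, so 1 + 0.7615·K_p = 25.
K_p = (25 − 1)/0.7615 = 31.5.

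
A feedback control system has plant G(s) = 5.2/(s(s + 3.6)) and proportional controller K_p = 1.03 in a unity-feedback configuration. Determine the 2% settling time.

The closed-loop denominator s² + 3.6s + 5.356 gives ω_n = √5.356 = 2.314 and ζ = 3.6/(2ω_n) = 0.7778.
2% settling time T_s ≈ 4/(ζω_n) = 4/1.8 = 2.22 s.

T_s ≈ 2.22 s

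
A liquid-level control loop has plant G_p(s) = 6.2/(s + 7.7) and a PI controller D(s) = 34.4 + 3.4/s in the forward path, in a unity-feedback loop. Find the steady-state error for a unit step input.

0

The open loop D(s)G_p(s) has a pole at the origin (type 1), so the static position error constant is infinite and e_ss = 1/(1+∞) = 0.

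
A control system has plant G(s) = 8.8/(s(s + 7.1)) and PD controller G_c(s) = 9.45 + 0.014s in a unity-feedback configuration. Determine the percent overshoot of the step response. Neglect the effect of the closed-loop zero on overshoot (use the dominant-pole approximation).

25.8%

Forward path: (9.45 + 0.014s)·8.8/(s(s+7.1)). The closed-loop characteristic equation is s² + (7.1 + 8.8·0.014)s + 8.8·9.45 = 0.
That is s² + 7.223s + 83.16 = 0, so ω_n = 9.119 rad/s and ζ = 7.223/(2·9.119) = 0.396.
%OS = 100·exp(−πζ/√(1−ζ²)) = 25.8%.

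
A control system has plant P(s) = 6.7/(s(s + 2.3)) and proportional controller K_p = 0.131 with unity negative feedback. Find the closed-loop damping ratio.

ζ = 1.23

With unity feedback the closed-loop characteristic equation is s² + 2.3s + 0.131·6.7 = s² + 2.3s + 0.8777 = 0.
Matching s² + 2ζω_n s + ω_n²: ω_n = √0.8777 = 0.9369 rad/s and 2ζω_n = 2.3, so ζ = 2.3/(2·0.9369) = 1.23.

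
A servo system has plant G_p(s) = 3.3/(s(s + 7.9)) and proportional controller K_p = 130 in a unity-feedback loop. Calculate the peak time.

The closed-loop denominator s² + 7.9s + 429 gives ω_n = √429 = 20.71 and ζ = 7.9/(2ω_n) = 0.1907.
Damped frequency ω_d = ω_n√(1−ζ²) = 20.33 rad/s, so peak time T_p = π/ω_d = 0.155 s.

T_p = 0.155 s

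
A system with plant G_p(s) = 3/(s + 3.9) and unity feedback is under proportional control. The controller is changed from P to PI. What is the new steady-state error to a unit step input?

The integrator makes K_pos = lim_{s→0} C(s)G(s) infinite, so e_ss = 1/(1+K_pos) = 0.

0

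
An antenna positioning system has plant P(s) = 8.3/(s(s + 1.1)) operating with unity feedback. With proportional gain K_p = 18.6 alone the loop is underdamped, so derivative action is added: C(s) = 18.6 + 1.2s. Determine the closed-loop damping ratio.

Forward path: (18.6 + 1.2s)·8.3/(s(s+1.1)). The closed-loop characteristic equation is s² + (1.1 + 8.3·1.2)s + 8.3·18.6 = 0.
That is s² + 11.06s + 154.4 = 0, so ω_n = 12.42 rad/s and ζ = 11.06/(2·12.42) = 0.4451.

ζ = 0.445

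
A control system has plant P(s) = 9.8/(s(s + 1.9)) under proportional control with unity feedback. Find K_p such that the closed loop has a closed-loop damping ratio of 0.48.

Closed-loop characteristic equation: s² + 1.9s + K_p·9.8 = 0.
So ω_n = √(9.8K_p) and 2ζω_n = 1.9, giving ζ = 1.9/(2√(9.8K_p)).
Setting ζ = 0.48: √(9.8K_p) = 1.9/(2·0.48) = 1.979, so K_p = 3.917/9.8 = 0.4.

K_p = 0.4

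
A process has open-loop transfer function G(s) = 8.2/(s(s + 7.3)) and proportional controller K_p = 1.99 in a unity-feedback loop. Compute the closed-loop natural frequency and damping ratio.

ω_n = 4.04 rad/s, ζ = 0.904

With unity feedback the closed-loop characteristic equation is s² + 7.3s + 1.99·8.2 = s² + 7.3s + 16.32 = 0.
Matching s² + 2ζω_n s + ω_n²: ω_n = √16.32 = 4.04 rad/s and 2ζω_n = 7.3, so ζ = 7.3/(2·4.04) = 0.904.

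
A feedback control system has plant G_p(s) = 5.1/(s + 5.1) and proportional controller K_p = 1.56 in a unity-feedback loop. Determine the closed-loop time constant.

τ = 0.0766 s

Closed-loop transfer function: T(s) = K_p·G_p(s)/(1 + K_p·G_p(s)) = 7.956/(s + 5.1 + 7.956) = 7.956/(s + 13.06).
Time constant τ = 1/13.06 = 0.0766 s.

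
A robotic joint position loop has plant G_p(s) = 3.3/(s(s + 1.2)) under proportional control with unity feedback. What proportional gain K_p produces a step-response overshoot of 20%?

K_p = 0.525

From %OS = 100·exp(−πζ/√(1−ζ²)) = 20%, ζ = −ln(0.2)/√(π²+ln²(0.2)) = 0.4559.
Characteristic equation s² + 1.2s + 3.3K_p = 0 gives ζ = 1.2/(2√(3.3K_p)).
Setting ζ = 0.4559: √(3.3K_p) = 1.2/(2·0.4559) = 1.316, so K_p = 1.732/3.3 = 0.525.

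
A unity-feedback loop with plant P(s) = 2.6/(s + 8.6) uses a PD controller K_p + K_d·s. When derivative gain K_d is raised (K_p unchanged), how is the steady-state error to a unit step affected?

K_d affects only the transient (the s-coefficient); the DC loop gain, and hence e_ss, depends only on K_p.

unchanged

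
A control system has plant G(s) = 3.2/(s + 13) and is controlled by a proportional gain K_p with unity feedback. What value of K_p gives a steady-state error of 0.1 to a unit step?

K_p = 36.6

For a type-0 loop with proportional control, e_ss = 1/(1 + K_p·G(0)).
G(0) = 0.2462. Require 1/(1 + K_p·0.2462) = 0.1, so 1 + 0.2462·K_p = 10.
K_p = (10 − 1)/0.2462 = 36.6.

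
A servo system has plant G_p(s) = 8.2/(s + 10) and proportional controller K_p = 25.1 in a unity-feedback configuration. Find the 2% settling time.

T_s ≈ 0.0185 s

Closed-loop transfer function: T(s) = K_p·G_p(s)/(1 + K_p·G_p(s)) = 205.8/(s + 10 + 205.8) = 205.8/(s + 215.8).
Time constant τ = 1/215.8 = 0.004633 s, so the 2% settling time is about 4τ = 0.0185 s.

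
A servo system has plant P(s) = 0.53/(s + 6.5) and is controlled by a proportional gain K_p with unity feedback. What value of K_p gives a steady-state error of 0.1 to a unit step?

For a type-0 loop with proportional control, e_ss = 1/(1 + K_p·P(0)).
P(0) = 0.08154. Require 1/(1 + K_p·0.08154) = 0.1, so 1 + 0.08154·K_p = 10.
K_p = (10 − 1)/0.08154 = 110.

K_p = 110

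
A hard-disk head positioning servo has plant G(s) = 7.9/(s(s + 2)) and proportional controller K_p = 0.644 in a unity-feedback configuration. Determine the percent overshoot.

Closed-loop characteristic equation: s² + 2s + 5.088 = 0, so ω_n = 2.256 rad/s and ζ = 2/(2·2.256) = 0.4433.
%OS = 100·exp(−πζ/√(1−ζ²)) = 100·exp(−π·0.4433/√0.8034) = 21.1%.

21.1%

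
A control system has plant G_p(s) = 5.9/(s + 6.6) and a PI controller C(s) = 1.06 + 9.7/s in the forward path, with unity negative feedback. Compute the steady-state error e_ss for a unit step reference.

0

The open loop C(s)G_p(s) has a pole at the origin (type 1), so the static position error constant is infinite and e_ss = 1/(1+∞) = 0.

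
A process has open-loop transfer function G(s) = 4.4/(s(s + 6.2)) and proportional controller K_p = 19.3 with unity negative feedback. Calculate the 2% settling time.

T_s ≈ 1.29 s

From 1 + K_pG(s) = 0: s² + 6.2s + 84.92 = 0 ⇒ ω_n = 9.215, ζ = 0.3364.
2% settling time T_s ≈ 4/(ζω_n) = 4/3.1 = 1.29 s.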